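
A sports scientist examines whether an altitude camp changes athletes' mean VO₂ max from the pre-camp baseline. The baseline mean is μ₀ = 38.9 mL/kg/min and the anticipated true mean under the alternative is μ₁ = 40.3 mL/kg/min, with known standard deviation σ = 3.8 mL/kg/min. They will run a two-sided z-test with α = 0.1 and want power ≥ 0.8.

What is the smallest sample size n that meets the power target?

n = 46

Standardized effect: d = |μ₁ − μ₀| / σ = |40.3 − 38.9| / 3.8 = 0.3684
For power 0.8 need Φ(δ − z_{0.05}) = 0.8, so δ = z_{0.05} + z_{0.20} = 1.645 + 0.842 = 2.486.
(Ignoring the negligible lower-tail rejection probability gives the usual closed-form inversion.)
δ = d·√n ⇒ n = (δ/d)² = (2.486 / 0.3684)² = 45.55.
Rounding up, n = 46.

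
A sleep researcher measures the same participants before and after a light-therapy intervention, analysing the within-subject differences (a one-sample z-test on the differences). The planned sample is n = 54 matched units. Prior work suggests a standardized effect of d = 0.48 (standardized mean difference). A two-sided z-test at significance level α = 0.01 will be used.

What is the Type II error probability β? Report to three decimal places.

Noncentrality parameter: δ = d·√n = 0.48 × √54 = 3.5273
Critical value for a two-sided test at α = 0.01: z_{α/2} = 2.576.
Power = Φ(δ − 2.576) + Φ(−δ − 2.576) = Φ(0.951) + Φ(-6.103) = 0.8293 + 0.0000 = 0.8293.
Type II error: β = 1 − power = 1 − 0.8293 = 0.1707.

β ≈ 0.171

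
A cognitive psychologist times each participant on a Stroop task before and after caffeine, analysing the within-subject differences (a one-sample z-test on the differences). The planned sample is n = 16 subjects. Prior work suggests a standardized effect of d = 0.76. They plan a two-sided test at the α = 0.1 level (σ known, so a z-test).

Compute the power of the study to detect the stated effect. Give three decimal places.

Noncentrality parameter: δ = d·√n = 0.76 × √16 = 3.0400
Two-sided α = 0.1 → critical value z_{0.05} = 1.645.
Power = Φ(δ − 1.645) + Φ(−δ − 1.645) = Φ(1.395) + Φ(-4.685) = 0.9185 + 0.0000 = 0.9185.

Power ≈ 0.919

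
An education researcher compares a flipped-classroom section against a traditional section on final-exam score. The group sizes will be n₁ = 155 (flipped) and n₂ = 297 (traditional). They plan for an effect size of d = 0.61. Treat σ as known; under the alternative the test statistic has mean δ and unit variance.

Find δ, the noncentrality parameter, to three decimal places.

δ = d / √(1/n₁ + 1/n₂) = 0.61 / √(1/155 + 1/297) = 6.1561

δ ≈ 6.156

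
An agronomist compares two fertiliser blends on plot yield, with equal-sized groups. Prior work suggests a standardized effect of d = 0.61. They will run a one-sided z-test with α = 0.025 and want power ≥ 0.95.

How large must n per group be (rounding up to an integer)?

n = 70 per group

For power 0.95 need Φ(δ − z_{0.025}) = 0.95, so δ = z_{0.025} + z_{0.05} = 1.960 + 1.645 = 3.605.
δ = d·√(n/2) ⇒ n = 2(δ/d)² = 2 × (3.605 / 0.61)² = 69.85.
Rounding up, n = 70 per group.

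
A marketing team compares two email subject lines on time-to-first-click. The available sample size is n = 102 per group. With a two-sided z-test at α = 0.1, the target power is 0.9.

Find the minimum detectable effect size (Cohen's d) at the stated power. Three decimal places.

d ≈ 0.410

Need Φ(δ − 1.645) = 0.9, so δ = 1.645 + 1.282 = 2.926.
(Lower-tail contribution to power is negligible for δ > 0.)
δ = d·√(n/2) ⇒ d = δ/√(n/2) = 2.926/√(102/2) = 0.4098.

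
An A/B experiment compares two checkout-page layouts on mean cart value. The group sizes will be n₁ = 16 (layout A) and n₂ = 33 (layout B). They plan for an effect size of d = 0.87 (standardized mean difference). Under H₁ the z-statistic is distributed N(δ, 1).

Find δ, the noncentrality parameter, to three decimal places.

δ = d / √(1/n₁ + 1/n₂) = 0.87 / √(1/16 + 1/33) = 2.8559

δ ≈ 2.856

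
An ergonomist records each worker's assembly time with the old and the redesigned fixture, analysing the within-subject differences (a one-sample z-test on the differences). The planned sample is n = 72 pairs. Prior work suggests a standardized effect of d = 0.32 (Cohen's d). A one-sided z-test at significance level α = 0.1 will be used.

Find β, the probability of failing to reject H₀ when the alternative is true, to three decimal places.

Noncentrality parameter: δ = d·√n = 0.32 × √72 = 2.7153
Critical value for a one-sided test at α = 0.1: z_α = 1.282.
Power = P(Z > 1.282 − δ) = Φ(1.434) = 0.9242.
Type II error: β = 1 − power = 1 − 0.9242 = 0.0758.

β ≈ 0.076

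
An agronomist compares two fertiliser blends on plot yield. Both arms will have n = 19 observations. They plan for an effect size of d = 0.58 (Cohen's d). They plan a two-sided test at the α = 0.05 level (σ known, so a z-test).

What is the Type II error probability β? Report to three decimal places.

β ≈ 0.568

Noncentrality parameter: δ = d·√(n/2) = 0.58 × √(19/2) = 1.7877
Two-sided α = 0.05 → critical value z_{0.025} = 1.960.
Power = Φ(δ − 1.960) + Φ(−δ − 1.960) = Φ(-0.172) + Φ(-3.748) = 0.4316 + 0.0001 = 0.4317.
Type II error: β = 1 − power = 1 − 0.4317 = 0.5683.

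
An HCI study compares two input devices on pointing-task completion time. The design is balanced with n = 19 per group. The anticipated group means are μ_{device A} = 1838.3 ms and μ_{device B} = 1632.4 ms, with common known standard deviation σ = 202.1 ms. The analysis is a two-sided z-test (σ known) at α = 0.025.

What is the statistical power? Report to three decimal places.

Standardized effect: d = |μ_{device A} − μ_{device B}| / σ = |1838.3 − 1632.4| / 202.1 = 1.0188
Noncentrality parameter: δ = d·√(n/2) = 1.0188 × √(19/2) = 3.1402
Two-sided α = 0.025 → critical value z_{0.0125} = 2.241.
Power = Φ(δ − 2.241) + Φ(−δ − 2.241) = Φ(0.899) + Φ(-5.382) = 0.8156 + 0.0000 = 0.8156.

Power ≈ 0.816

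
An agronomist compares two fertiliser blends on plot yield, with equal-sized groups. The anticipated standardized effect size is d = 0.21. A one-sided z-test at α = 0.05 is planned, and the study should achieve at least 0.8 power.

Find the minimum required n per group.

n = 281 per group

For power 0.8 need Φ(δ − z_{0.05}) = 0.8, so δ = z_{0.05} + z_{0.20} = 1.645 + 0.842 = 2.486.
δ = d·√(n/2) ⇒ n = 2(δ/d)² = 2 × (2.486 / 0.21)² = 280.39.
Round up to the next whole unit.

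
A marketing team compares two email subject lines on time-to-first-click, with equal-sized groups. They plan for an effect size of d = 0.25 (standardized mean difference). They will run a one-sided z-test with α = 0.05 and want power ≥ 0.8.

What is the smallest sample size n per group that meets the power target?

n = 198 per group

For power 0.8 need Φ(δ − z_{0.05}) = 0.8, so δ = z_{0.05} + z_{0.20} = 1.645 + 0.842 = 2.486.
δ = d·√(n/2) ⇒ n = 2(δ/d)² = 2 × (2.486 / 0.25)² = 197.84.
Rounding up, n = 198 per group.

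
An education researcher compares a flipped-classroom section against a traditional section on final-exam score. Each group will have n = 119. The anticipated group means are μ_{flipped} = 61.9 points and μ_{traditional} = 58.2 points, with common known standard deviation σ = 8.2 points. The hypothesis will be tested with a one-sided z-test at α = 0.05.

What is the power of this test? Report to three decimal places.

Power ≈ 0.967

Standardized effect: d = |μ_{flipped} − μ_{traditional}| / σ = |61.9 − 58.2| / 8.2 = 0.4512
Noncentrality parameter: δ = d·√(n/2) = 0.4512 × √(119/2) = 3.4805
One-sided α = 0.05 → critical value z_{0.05} = 1.645.
Power = Φ(δ − 1.645) = Φ(1.836) = 0.9668.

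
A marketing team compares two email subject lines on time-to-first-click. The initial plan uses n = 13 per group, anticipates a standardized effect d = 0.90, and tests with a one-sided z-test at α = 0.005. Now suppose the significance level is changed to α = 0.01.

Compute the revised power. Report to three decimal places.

Power ≈ 0.487

δ = d·√(n/2) = 0.90 × √(13/2) = 2.2946 (unchanged). New critical value: z_{0.01} = 2.326.
Revised power = Φ(δ − 2.326) = Φ(-0.032) = 0.4873.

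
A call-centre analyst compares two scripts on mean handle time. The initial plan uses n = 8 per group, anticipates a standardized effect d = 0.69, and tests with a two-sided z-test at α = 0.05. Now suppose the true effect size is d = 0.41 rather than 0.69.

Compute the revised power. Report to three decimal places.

Power ≈ 0.130

With d = 0.41: δ = d·√(n/2) = 0.41 × √(8/2) = 0.8200. Critical value z_{0.025} = 1.960.
Revised power = Φ(δ − 1.960) + Φ(−δ − 1.960) = Φ(-1.140) + Φ(-2.780) = 0.1272 + 0.0027 = 0.1299.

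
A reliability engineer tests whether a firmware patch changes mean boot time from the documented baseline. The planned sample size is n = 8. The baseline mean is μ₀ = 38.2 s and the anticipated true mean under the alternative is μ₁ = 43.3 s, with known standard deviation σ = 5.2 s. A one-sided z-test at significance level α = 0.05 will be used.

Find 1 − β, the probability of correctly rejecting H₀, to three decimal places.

Power ≈ 0.871

Standardized effect: d = |μ₁ − μ₀| / σ = |43.3 − 38.2| / 5.2 = 0.9808
Noncentrality parameter: δ = d·√n = 0.9808 × √8 = 2.7740
One-sided α = 0.05 → critical value z_{0.05} = 1.645.
Power = Φ(δ − 1.645) = Φ(1.129) = 0.8706.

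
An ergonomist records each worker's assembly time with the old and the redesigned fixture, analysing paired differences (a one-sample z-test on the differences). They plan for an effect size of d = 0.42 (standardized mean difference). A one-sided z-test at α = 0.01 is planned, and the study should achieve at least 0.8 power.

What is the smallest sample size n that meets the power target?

n = 57

For power 0.8 need Φ(δ − z_{0.01}) = 0.8, so δ = z_{0.01} + z_{0.20} = 2.326 + 0.842 = 3.168.
δ = d·√n ⇒ n = (δ/d)² = (3.168 / 0.42)² = 56.89.
Rounding up, n = 57.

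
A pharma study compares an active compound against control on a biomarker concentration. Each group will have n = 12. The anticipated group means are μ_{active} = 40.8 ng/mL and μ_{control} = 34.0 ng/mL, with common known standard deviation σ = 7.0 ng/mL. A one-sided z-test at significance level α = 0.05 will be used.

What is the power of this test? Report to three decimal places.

Standardized effect: d = |μ_{active} − μ_{control}| / σ = |40.8 − 34.0| / 7.0 = 0.9714
Noncentrality parameter: δ = d·√(n/2) = 0.9714 × √(12/2) = 2.3795
One-sided α = 0.05 → critical value z_{0.05} = 1.645.
Power = Φ(δ − 1.645) = Φ(0.735) = 0.7687.

Power ≈ 0.769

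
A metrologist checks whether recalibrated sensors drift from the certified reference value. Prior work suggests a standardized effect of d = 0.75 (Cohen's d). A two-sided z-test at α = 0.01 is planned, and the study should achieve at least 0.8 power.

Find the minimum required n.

Set Φ(δ − 2.576) = 0.8; then δ − 2.576 = Φ⁻¹(0.8) = 0.842, giving δ = 3.417.
(The Φ(−δ − z_{α/2}) term is vanishingly small for δ > 0 and is dropped in the standard sample-size formula.)
δ = d·√n ⇒ n = (δ/d)² = (3.417 / 0.75)² = 20.76.
Round up to the next whole unit.

n = 21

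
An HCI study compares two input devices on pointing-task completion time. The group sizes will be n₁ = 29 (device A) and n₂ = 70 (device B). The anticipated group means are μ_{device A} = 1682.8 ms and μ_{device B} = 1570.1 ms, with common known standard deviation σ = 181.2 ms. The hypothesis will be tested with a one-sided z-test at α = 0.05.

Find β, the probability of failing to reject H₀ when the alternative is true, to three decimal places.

Standardized effect: d = |μ_{device A} − μ_{device B}| / σ = |1682.8 − 1570.1| / 181.2 = 0.6220
Noncentrality parameter: δ = d / √(1/n₁ + 1/n₂) = 0.6220 / √(1/29 + 1/70) = 2.8164
Critical value for a one-sided test at α = 0.05: z_α = 1.645.
Power = Φ(δ − 1.645) = Φ(1.172) = 0.8793.
Type II error: β = 1 − power = 1 − 0.8793 = 0.1207.

β ≈ 0.121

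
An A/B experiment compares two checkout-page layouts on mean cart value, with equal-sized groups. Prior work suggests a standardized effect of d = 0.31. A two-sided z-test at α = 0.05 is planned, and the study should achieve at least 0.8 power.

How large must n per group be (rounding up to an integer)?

Set Φ(δ − 1.960) = 0.8; then δ − 1.960 = Φ⁻¹(0.8) = 0.842, giving δ = 2.802.
(Ignoring the negligible lower-tail rejection probability gives the usual closed-form inversion.)
δ = d·√(n/2) ⇒ n = 2(δ/d)² = 2 × (2.802 / 0.31)² = 163.35.
Rounding up, n = 164 per group.

n = 164 per group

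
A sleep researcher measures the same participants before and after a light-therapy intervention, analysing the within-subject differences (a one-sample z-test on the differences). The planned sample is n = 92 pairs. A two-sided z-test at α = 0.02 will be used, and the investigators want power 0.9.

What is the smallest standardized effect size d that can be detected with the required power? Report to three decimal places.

d ≈ 0.376

Need Φ(δ − 2.326) = 0.9, so δ = 2.326 + 1.282 = 3.608.
(The second rejection-region term Φ(−δ − z_{α/2}) is negligible and dropped.)
δ = d·√n ⇒ d = δ/√n = 3.608/√92 = 0.3761.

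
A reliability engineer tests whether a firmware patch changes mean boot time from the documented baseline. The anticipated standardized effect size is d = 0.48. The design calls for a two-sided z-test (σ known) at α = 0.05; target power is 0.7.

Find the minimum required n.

n = 27

For power 0.7 need Φ(δ − z_{0.025}) = 0.7, so δ = z_{0.025} + z_{0.30} = 1.960 + 0.524 = 2.484.
(Ignoring the negligible lower-tail rejection probability gives the usual closed-form inversion.)
δ = d·√n ⇒ n = (δ/d)² = (2.484 / 0.48)² = 26.79.
Round up to the next whole unit.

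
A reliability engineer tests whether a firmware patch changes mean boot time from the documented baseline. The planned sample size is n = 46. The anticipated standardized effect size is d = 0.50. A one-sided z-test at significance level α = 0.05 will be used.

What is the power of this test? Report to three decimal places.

Noncentrality parameter: δ = d·√n = 0.50 × √46 = 3.3912
Critical value for a one-sided test at α = 0.05: z_α = 1.645.
Power = Φ(δ − 1.645) = Φ(1.746) = 0.9596.

Power ≈ 0.960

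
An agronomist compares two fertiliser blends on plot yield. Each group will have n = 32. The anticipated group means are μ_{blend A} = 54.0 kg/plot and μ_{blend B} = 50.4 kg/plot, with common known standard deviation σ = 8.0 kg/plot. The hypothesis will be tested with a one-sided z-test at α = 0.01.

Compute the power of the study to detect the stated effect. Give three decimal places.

Power ≈ 0.299

Standardized effect: d = |μ_{blend A} − μ_{blend B}| / σ = |54.0 − 50.4| / 8.0 = 0.4500
Noncentrality parameter: δ = d·√(n/2) = 0.4500 × √(32/2) = 1.8000
Critical value for a one-sided test at α = 0.01: z_α = 2.326.
Power = P(Z > 2.326 − δ) = Φ(-0.526) = 0.2993.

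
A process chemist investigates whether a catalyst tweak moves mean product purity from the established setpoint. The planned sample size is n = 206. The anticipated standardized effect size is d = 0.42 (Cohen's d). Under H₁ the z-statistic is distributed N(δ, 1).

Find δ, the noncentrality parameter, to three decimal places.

The noncentrality parameter scales effect size by the design's sample-size factor: δ = d·√n = 0.42 × √206 = 6.0281

δ ≈ 6.028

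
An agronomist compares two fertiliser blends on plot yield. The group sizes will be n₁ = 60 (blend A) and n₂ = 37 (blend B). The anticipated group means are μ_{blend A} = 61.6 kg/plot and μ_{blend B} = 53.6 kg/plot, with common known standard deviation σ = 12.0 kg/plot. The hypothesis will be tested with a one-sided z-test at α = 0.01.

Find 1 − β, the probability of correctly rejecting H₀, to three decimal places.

Standardized effect: d = |μ_{blend A} − μ_{blend B}| / σ = |61.6 − 53.6| / 12.0 = 0.6667
Noncentrality parameter: δ = d / √(1/n₁ + 1/n₂) = 0.6667 / √(1/60 + 1/37) = 3.1893
Critical value for a one-sided test at α = 0.01: z_α = 2.326.
Power = Φ(δ − 2.326) = Φ(0.863) = 0.8059.

Power ≈ 0.806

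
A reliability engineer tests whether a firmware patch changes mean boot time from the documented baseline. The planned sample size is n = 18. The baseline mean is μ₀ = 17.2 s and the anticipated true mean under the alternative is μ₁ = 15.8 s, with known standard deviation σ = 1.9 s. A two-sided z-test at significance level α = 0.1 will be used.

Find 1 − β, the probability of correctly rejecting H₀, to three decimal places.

Power ≈ 0.931

Standardized effect: d = |μ₁ − μ₀| / σ = |15.8 − 17.2| / 1.9 = 0.7368
Noncentrality parameter: δ = d·√n = 0.7368 × √18 = 3.1262
Critical value for a two-sided test at α = 0.1: z_{α/2} = 1.645.
Power = Φ(δ − 1.645) + Φ(−δ − 1.645) = Φ(1.481) + Φ(-4.771) = 0.9307 + 0.0000 = 0.9307.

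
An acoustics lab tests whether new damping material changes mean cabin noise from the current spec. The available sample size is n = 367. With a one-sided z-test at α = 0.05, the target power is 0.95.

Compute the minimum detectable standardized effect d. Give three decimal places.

Need Φ(δ − 1.645) = 0.95, so δ = 1.645 + 1.645 = 3.290.
δ = d·√n ⇒ d = δ/√n = 3.290/√367 = 0.1717.

d ≈ 0.172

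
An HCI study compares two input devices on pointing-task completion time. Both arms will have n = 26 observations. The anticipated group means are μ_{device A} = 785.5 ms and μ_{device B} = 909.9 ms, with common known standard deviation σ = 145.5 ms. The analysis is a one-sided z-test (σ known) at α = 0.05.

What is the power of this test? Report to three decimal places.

Power ≈ 0.925

Standardized effect: d = |μ_{device A} − μ_{device B}| / σ = |785.5 − 909.9| / 145.5 = 0.8550
Noncentrality parameter: λ = d·√(n/2) = 0.8550 × √(26/2) = 3.0827
One-sided α = 0.05 → critical value z_{0.05} = 1.645.
Power = P(Z > 1.645 − λ) = Φ(1.438) = 0.9248.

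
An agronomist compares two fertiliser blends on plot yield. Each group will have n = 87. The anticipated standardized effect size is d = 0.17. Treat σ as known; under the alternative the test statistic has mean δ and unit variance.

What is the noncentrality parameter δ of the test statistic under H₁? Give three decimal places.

δ ≈ 1.121

δ = d·√(n/2) = 0.17 × √(87/2) = 1.1212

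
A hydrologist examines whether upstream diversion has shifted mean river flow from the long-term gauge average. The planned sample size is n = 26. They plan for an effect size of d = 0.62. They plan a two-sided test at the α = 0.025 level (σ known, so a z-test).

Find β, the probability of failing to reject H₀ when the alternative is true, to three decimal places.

Noncentrality parameter: δ = d·√n = 0.62 × √26 = 3.1614
Critical value for a two-sided test at α = 0.025: z_{α/2} = 2.241.
Power = Φ(δ − 2.241) + Φ(−δ − 2.241) = Φ(0.920) + Φ(-5.403) = 0.8212 + 0.0000 = 0.8212.
Type II error: β = 1 − power = 1 − 0.8212 = 0.1788.

β ≈ 0.179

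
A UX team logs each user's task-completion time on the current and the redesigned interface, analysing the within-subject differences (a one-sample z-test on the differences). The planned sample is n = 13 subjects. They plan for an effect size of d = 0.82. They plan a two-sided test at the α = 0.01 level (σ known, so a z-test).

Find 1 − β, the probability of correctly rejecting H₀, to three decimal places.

Power ≈ 0.648

Noncentrality parameter: δ = d·√n = 0.82 × √13 = 2.9566
Two-sided α = 0.01 → critical value z_{0.005} = 2.576.
Power = Φ(δ − 2.576) + Φ(−δ − 2.576) = Φ(0.381) + Φ(-5.532) = 0.6483 + 0.0000 = 0.6483.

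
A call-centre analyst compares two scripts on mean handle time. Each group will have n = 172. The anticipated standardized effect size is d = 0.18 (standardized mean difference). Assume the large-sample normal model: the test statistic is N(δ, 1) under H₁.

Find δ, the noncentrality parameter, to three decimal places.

δ = d·√(n/2) = 0.18 × √(172/2) = 1.6693

δ ≈ 1.669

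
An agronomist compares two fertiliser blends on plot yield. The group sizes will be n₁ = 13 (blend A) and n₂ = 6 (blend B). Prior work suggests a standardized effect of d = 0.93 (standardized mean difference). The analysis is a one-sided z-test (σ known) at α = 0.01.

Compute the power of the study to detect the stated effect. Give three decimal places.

Power ≈ 0.329

Noncentrality parameter: δ = d / √(1/n₁ + 1/n₂) = 0.93 / √(1/13 + 1/6) = 1.8843
One-sided α = 0.01 → critical value z_{0.01} = 2.326.
Power = P(Z > 2.326 − δ) = Φ(-0.442) = 0.3292.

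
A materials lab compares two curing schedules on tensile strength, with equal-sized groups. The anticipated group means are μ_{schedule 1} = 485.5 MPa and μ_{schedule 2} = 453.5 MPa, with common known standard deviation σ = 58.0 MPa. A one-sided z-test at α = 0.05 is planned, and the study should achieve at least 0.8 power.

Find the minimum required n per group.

Standardized effect: d = |μ_{schedule 1} − μ_{schedule 2}| / σ = |485.5 − 453.5| / 58.0 = 0.5517
For power 0.8 need Φ(δ − z_{0.05}) = 0.8, so δ = z_{0.05} + z_{0.20} = 1.645 + 0.842 = 2.486.
δ = d·√(n/2) ⇒ n = 2(δ/d)² = 2 × (2.486 / 0.5517)² = 40.62.
Round up to the next whole unit.

n = 41 per group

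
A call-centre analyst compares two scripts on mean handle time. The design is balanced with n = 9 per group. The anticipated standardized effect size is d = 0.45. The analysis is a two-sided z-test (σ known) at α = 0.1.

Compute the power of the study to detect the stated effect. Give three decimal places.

Power ≈ 0.250

Noncentrality parameter: δ = d·√(n/2) = 0.45 × √(9/2) = 0.9546
Critical value for a two-sided test at α = 0.1: z_{α/2} = 1.645.
Power = Φ(δ − 1.645) + Φ(−δ − 1.645) = Φ(-0.690) + Φ(-2.599) = 0.2450 + 0.0047 = 0.2497.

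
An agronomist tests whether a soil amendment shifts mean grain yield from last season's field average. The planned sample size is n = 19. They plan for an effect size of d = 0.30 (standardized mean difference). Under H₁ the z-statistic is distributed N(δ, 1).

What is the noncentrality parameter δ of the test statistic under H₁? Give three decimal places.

The noncentrality parameter scales effect size by the design's sample-size factor: δ = d·√n = 0.30 × √19 = 1.3077

δ ≈ 1.308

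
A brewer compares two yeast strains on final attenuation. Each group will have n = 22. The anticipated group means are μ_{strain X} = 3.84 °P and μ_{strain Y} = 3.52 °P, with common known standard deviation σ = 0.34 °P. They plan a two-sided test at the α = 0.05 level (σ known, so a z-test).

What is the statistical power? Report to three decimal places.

Standardized effect: d = |μ_{strain X} − μ_{strain Y}| / σ = |3.84 − 3.52| / 0.34 = 0.9412
Noncentrality parameter: δ = d·√(n/2) = 0.9412 × √(22/2) = 3.1215
Two-sided α = 0.05 → critical value z_{0.025} = 1.960.
Power = Φ(δ − 1.960) + Φ(−δ − 1.960) = Φ(1.162) + Φ(-5.081) = 0.8773 + 0.0000 = 0.8773.

Power ≈ 0.877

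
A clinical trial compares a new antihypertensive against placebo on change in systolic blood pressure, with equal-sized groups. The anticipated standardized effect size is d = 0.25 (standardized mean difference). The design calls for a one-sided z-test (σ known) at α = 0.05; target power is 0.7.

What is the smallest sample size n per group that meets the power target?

n = 151 per group

Set Φ(δ − 1.645) = 0.7; then δ − 1.645 = Φ⁻¹(0.7) = 0.524, giving δ = 2.169.
δ = d·√(n/2) ⇒ n = 2(δ/d)² = 2 × (2.169 / 0.25)² = 150.58.
Rounding up, n = 151 per group.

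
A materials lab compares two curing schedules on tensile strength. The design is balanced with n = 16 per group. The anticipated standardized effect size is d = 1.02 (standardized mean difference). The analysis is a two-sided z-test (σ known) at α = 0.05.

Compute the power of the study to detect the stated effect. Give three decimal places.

Power ≈ 0.823

Noncentrality parameter: δ = d·√(n/2) = 1.02 × √(16/2) = 2.8850
Critical value for a two-sided test at α = 0.05: z_{α/2} = 1.960.
Power = Φ(δ − 1.960) + Φ(−δ − 1.960) = Φ(0.925) + Φ(-4.845) = 0.8225 + 0.0000 = 0.8225.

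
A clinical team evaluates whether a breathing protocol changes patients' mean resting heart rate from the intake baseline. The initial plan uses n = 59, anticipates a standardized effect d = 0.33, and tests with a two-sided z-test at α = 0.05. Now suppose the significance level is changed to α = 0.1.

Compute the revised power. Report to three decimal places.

δ = d·√n = 0.33 × √59 = 2.5348 (unchanged). New critical value: z_{0.05} = 1.645.
Revised power = Φ(δ − 1.645) + Φ(−δ − 1.645) = Φ(0.890) + Φ(-4.180) = 0.8132 + 0.0000 = 0.8133.

Power ≈ 0.813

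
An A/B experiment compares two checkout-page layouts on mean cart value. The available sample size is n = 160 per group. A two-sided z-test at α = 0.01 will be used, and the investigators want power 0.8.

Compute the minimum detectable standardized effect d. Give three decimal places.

Need Φ(δ − 2.576) = 0.8, so δ = 2.576 + 0.842 = 3.417.
(Lower-tail contribution to power is negligible for δ > 0.)
δ = d·√(n/2) ⇒ d = δ/√(n/2) = 3.417/√(160/2) = 0.3821.

d ≈ 0.382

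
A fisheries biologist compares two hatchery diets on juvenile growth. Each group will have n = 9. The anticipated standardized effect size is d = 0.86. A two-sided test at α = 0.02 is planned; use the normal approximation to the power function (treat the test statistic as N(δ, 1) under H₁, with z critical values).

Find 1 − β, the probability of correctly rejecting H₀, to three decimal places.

Noncentrality parameter: δ = d·√(n/2) = 0.86 × √(9/2) = 1.8243
Critical value for a two-sided test at α = 0.02: z_{α/2} = 2.326.
Power = Φ(δ − 2.326) + Φ(−δ − 2.326) = Φ(-0.502) + Φ(-4.151) = 0.3078 + 0.0000 = 0.3078.

Power ≈ 0.308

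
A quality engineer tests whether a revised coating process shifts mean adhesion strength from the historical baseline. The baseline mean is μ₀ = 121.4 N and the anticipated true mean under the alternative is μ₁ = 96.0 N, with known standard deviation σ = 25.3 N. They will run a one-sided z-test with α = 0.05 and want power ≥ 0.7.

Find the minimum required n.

Standardized effect: d = |μ₁ − μ₀| / σ = |96.0 − 121.4| / 25.3 = 1.0040
Set Φ(δ − 1.645) = 0.7; then δ − 1.645 = Φ⁻¹(0.7) = 0.524, giving δ = 2.169.
δ = d·√n ⇒ n = (δ/d)² = (2.169 / 1.0040)² = 4.67.
Rounding up, n = 5.

n = 5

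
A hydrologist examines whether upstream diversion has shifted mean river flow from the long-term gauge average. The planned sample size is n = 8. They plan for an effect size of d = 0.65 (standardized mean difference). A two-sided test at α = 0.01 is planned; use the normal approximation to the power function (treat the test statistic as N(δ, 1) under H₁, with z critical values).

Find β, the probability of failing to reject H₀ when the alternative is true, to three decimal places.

β ≈ 0.770

Noncentrality parameter: δ = d·√n = 0.65 × √8 = 1.8385
Critical value for a two-sided test at α = 0.01: z_{α/2} = 2.576.
Power = Φ(δ − 2.576) + Φ(−δ − 2.576) = Φ(-0.737) + Φ(-4.414) = 0.2305 + 0.0000 = 0.2305.
Type II error: β = 1 − power = 1 − 0.2305 = 0.7695.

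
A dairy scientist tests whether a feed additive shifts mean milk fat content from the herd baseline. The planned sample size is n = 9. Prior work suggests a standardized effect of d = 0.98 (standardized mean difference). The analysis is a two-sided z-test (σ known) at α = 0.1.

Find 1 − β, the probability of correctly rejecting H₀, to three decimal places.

Power ≈ 0.902

Noncentrality parameter: δ = d·√n = 0.98 × √9 = 2.9400
Critical value for a two-sided test at α = 0.1: z_{α/2} = 1.645.
Power = Φ(δ − 1.645) + Φ(−δ − 1.645) = Φ(1.295) + Φ(-4.585) = 0.9024 + 0.0000 = 0.9024.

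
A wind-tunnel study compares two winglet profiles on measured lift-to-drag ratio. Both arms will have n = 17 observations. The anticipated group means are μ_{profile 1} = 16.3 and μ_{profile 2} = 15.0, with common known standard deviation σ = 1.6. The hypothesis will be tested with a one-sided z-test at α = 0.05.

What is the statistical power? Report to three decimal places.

Power ≈ 0.765

Standardized effect: d = |μ_{profile 1} − μ_{profile 2}| / σ = |16.3 − 15.0| / 1.6 = 0.8125
Noncentrality parameter: λ = d·√(n/2) = 0.8125 × √(17/2) = 2.3688
Critical value for a one-sided test at α = 0.05: z_α = 1.645.
Power = Φ(λ − 1.645) = Φ(0.724) = 0.7655.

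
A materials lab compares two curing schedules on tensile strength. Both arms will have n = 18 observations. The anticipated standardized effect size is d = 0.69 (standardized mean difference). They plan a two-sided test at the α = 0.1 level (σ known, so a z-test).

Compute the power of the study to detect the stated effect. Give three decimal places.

Noncentrality parameter: δ = d·√(n/2) = 0.69 × √(18/2) = 2.0700
Two-sided α = 0.1 → critical value z_{0.05} = 1.645.
Power = Φ(δ − 1.645) + Φ(−δ − 1.645) = Φ(0.425) + Φ(-3.715) = 0.6646 + 0.0001 = 0.6647.

Power ≈ 0.665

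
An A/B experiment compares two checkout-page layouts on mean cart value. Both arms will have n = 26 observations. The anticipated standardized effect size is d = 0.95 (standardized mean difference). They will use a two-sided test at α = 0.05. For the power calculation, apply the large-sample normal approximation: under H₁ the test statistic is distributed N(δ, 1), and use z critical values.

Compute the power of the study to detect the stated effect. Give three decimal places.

Noncentrality parameter: δ = d·√(n/2) = 0.95 × √(26/2) = 3.4253
Two-sided α = 0.05 → critical value z_{0.025} = 1.960.
Power = Φ(δ − 1.960) + Φ(−δ − 1.960) = Φ(1.465) + Φ(-5.385) = 0.9286 + 0.0000 = 0.9286.

Power ≈ 0.929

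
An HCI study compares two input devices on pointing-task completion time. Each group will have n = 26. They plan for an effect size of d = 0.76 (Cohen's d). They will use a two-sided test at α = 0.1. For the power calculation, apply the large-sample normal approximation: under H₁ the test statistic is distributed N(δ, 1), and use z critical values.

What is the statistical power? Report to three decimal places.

Noncentrality parameter: δ = d·√(n/2) = 0.76 × √(26/2) = 2.7402
Critical value for a two-sided test at α = 0.1: z_{α/2} = 1.645.
Power = Φ(δ − 1.645) + Φ(−δ − 1.645) = Φ(1.095) + Φ(-4.385) = 0.8633 + 0.0000 = 0.8633.

Power ≈ 0.863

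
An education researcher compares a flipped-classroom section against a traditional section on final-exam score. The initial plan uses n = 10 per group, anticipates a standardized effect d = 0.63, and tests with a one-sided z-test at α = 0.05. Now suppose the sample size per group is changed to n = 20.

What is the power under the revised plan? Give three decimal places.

With n = 20 per group: δ = d·√(n/2) = 0.63 × √(20/2) = 1.9922. Critical value z_{0.05} = 1.645.
Revised power = Φ(δ − 1.645) = Φ(0.347) = 0.6358.

Power ≈ 0.636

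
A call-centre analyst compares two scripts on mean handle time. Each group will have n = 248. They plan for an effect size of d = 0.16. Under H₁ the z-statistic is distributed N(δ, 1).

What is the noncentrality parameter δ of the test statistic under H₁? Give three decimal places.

δ ≈ 1.782

The noncentrality parameter scales effect size by the design's sample-size factor: δ = d·√(n/2) = 0.16 × √(248/2) = 1.7817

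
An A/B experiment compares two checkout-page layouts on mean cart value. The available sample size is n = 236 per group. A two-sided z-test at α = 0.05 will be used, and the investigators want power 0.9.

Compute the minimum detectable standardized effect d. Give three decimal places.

d ≈ 0.298

Required noncentrality: δ = z_{0.025} + z_{0.10} = 1.960 + 1.282 = 3.242.
(Lower-tail contribution to power is negligible for δ > 0.)
δ = d·√(n/2) ⇒ d = δ/√(n/2) = 3.242/√(236/2) = 0.2984.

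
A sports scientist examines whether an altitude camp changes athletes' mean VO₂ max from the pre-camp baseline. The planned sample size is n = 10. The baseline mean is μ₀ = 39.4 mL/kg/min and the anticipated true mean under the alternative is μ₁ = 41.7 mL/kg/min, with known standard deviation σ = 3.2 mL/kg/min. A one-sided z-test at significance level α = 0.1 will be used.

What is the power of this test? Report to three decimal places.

Standardized effect: d = |μ₁ − μ₀| / σ = |41.7 − 39.4| / 3.2 = 0.7187
Noncentrality parameter: δ = d·√n = 0.7187 × √10 = 2.2729
Critical value for a one-sided test at α = 0.1: z_α = 1.282.
Power = P(Z > 1.282 − δ) = Φ(0.991) = 0.8392.

Power ≈ 0.839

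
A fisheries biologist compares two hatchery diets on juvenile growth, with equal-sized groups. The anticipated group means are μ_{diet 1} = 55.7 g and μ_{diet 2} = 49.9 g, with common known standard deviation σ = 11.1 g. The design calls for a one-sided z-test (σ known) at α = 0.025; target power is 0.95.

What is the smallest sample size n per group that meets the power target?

n = 96 per group

Standardized effect: d = |μ_{diet 1} − μ_{diet 2}| / σ = |55.7 − 49.9| / 11.1 = 0.5225
For power 0.95 need Φ(δ − z_{0.025}) = 0.95, so δ = z_{0.025} + z_{0.05} = 1.960 + 1.645 = 3.605.
δ = d·√(n/2) ⇒ n = 2(δ/d)² = 2 × (3.605 / 0.5225)² = 95.19.
Round up to the next whole unit.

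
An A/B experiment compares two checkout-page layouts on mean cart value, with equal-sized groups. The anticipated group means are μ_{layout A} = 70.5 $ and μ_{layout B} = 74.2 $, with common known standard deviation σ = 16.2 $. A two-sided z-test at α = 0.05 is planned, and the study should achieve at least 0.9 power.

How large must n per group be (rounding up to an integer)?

n = 403 per group

Standardized effect: d = |μ_{layout A} − μ_{layout B}| / σ = |70.5 − 74.2| / 16.2 = 0.2284
For power 0.9 need Φ(δ − z_{0.025}) = 0.9, so δ = z_{0.025} + z_{0.10} = 1.960 + 1.282 = 3.242.
(The Φ(−δ − z_{α/2}) term is vanishingly small for δ > 0 and is dropped in the standard sample-size formula.)
δ = d·√(n/2) ⇒ n = 2(δ/d)² = 2 × (3.242 / 0.2284)² = 402.86.
Rounding up, n = 403 per group.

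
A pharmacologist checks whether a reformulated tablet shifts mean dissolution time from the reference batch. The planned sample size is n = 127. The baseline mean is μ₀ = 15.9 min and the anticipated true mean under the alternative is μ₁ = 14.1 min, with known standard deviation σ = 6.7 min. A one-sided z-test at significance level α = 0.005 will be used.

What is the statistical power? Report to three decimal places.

Power ≈ 0.674

Standardized effect: d = |μ₁ − μ₀| / σ = |14.1 − 15.9| / 6.7 = 0.2687
Noncentrality parameter: λ = d·√n = 0.2687 × √127 = 3.0276
One-sided α = 0.005 → critical value z_{0.005} = 2.576.
Power = P(Z > 2.576 − λ) = Φ(0.452) = 0.6743.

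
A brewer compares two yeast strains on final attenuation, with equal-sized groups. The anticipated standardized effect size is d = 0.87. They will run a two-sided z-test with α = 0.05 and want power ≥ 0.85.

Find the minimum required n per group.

n = 24 per group

For power 0.85 need Φ(δ − z_{0.025}) = 0.85, so δ = z_{0.025} + z_{0.15} = 1.960 + 1.036 = 2.996.
(The Φ(−δ − z_{α/2}) term is vanishingly small for δ > 0 and is dropped in the standard sample-size formula.)
δ = d·√(n/2) ⇒ n = 2(δ/d)² = 2 × (2.996 / 0.87)² = 23.72.
Rounding up, n = 24 per group.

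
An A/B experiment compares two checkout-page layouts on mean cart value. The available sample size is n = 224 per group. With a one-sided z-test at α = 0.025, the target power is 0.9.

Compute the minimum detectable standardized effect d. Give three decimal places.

d ≈ 0.306

Required noncentrality: δ = z_{0.025} + z_{0.10} = 1.960 + 1.282 = 3.242.
δ = d·√(n/2) ⇒ d = δ/√(n/2) = 3.242/√(224/2) = 0.3063.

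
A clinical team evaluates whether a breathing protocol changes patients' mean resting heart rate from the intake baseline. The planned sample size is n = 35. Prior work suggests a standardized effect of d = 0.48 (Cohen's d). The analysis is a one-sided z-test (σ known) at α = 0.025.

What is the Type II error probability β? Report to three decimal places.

β ≈ 0.189

Noncentrality parameter: δ = d·√n = 0.48 × √35 = 2.8397
One-sided α = 0.025 → critical value z_{0.025} = 1.960.
Power = Φ(δ − 1.960) = Φ(0.880) = 0.8105.
Type II error: β = 1 − power = 1 − 0.8105 = 0.1895.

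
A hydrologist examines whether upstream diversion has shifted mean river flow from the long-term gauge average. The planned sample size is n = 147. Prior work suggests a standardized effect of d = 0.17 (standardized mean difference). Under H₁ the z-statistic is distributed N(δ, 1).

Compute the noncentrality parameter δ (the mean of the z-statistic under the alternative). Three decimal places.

δ ≈ 2.061

The noncentrality parameter scales effect size by the design's sample-size factor: δ = d·√n = 0.17 × √147 = 2.0611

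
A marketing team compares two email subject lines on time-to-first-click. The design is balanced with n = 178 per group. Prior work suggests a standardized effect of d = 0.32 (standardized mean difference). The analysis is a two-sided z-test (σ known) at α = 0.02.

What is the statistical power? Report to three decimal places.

Noncentrality parameter: δ = d·√(n/2) = 0.32 × √(178/2) = 3.0189
Critical value for a two-sided test at α = 0.02: z_{α/2} = 2.326.
Power = Φ(δ − 2.326) + Φ(−δ − 2.326) = Φ(0.693) + Φ(-5.345) = 0.7557 + 0.0000 = 0.7557.

Power ≈ 0.756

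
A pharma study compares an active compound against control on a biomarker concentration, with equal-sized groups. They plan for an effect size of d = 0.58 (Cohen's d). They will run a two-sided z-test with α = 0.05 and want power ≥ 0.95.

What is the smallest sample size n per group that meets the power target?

For power 0.95 need Φ(δ − z_{0.025}) = 0.95, so δ = z_{0.025} + z_{0.05} = 1.960 + 1.645 = 3.605.
(Ignoring the negligible lower-tail rejection probability gives the usual closed-form inversion.)
δ = d·√(n/2) ⇒ n = 2(δ/d)² = 2 × (3.605 / 0.58)² = 77.26.
Round up to the next whole unit.

n = 78 per group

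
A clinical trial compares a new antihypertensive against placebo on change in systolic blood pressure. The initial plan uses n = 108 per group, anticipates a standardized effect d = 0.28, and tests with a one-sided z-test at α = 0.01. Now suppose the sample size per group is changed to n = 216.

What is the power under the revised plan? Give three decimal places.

Power ≈ 0.720

With n = 216 per group: δ = d·√(n/2) = 0.28 × √(216/2) = 2.9098. Critical value z_{0.01} = 2.326.
Revised power = P(Z > 2.326 − δ) = Φ(0.583) = 0.7202.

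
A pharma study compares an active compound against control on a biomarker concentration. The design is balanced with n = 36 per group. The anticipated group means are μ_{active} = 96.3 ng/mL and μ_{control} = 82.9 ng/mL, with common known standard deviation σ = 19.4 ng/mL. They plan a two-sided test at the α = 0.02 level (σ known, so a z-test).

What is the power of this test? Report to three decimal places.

Standardized effect: d = |μ_{active} − μ_{control}| / σ = |96.3 − 82.9| / 19.4 = 0.6907
Noncentrality parameter: λ = d·√(n/2) = 0.6907 × √(36/2) = 2.9305
Critical value for a two-sided test at α = 0.02: z_{α/2} = 2.326.
Power = Φ(λ − 2.326) + Φ(−λ − 2.326) = Φ(0.604) + Φ(-5.257) = 0.7271 + 0.0000 = 0.7271.

Power ≈ 0.727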